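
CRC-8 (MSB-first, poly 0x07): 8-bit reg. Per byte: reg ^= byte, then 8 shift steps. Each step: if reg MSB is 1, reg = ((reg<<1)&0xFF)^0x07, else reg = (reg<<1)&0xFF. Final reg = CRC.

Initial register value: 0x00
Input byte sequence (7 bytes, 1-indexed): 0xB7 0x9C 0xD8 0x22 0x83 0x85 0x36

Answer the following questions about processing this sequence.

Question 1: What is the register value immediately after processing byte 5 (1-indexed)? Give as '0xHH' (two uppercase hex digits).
Answer: 0x2C

Derivation:
After byte 1 (0xB7): reg=0x0C
After byte 2 (0x9C): reg=0xF9
After byte 3 (0xD8): reg=0xE7
After byte 4 (0x22): reg=0x55
After byte 5 (0x83): reg=0x2C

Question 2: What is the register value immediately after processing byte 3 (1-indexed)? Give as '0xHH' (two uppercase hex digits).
After byte 1 (0xB7): reg=0x0C
After byte 2 (0x9C): reg=0xF9
After byte 3 (0xD8): reg=0xE7

Answer: 0xE7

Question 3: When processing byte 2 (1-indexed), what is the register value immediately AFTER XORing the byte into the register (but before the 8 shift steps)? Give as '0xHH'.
Register before byte 2: 0x0C
Byte 2: 0x9C
0x0C XOR 0x9C = 0x90

Answer: 0x90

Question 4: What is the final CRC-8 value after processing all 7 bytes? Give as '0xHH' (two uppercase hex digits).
After byte 1 (0xB7): reg=0x0C
After byte 2 (0x9C): reg=0xF9
After byte 3 (0xD8): reg=0xE7
After byte 4 (0x22): reg=0x55
After byte 5 (0x83): reg=0x2C
After byte 6 (0x85): reg=0x56
After byte 7 (0x36): reg=0x27

Answer: 0x27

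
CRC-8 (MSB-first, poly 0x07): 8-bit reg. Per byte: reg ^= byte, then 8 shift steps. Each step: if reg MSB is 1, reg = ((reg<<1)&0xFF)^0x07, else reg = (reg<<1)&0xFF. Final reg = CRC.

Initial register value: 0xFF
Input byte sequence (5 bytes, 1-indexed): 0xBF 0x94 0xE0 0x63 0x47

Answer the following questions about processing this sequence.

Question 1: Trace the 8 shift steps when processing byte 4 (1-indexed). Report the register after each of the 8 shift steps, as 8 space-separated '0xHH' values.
After byte 1 (0xBF): reg=0xC7
After byte 2 (0x94): reg=0xBE
After byte 3 (0xE0): reg=0x9D
Register before byte 4: 0x9D
After XOR with byte 0x63: 0xFE

Answer: 0xFB 0xF1 0xE5 0xCD 0x9D 0x3D 0x7A 0xF4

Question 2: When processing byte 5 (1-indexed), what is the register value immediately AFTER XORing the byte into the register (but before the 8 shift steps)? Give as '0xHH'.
Register before byte 5: 0xF4
Byte 5: 0x47
0xF4 XOR 0x47 = 0xB3

Answer: 0xB3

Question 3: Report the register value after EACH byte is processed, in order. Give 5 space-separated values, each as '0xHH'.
0xC7 0xBE 0x9D 0xF4 0x10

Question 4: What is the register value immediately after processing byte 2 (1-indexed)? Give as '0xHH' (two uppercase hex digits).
After byte 1 (0xBF): reg=0xC7
After byte 2 (0x94): reg=0xBE

Answer: 0xBE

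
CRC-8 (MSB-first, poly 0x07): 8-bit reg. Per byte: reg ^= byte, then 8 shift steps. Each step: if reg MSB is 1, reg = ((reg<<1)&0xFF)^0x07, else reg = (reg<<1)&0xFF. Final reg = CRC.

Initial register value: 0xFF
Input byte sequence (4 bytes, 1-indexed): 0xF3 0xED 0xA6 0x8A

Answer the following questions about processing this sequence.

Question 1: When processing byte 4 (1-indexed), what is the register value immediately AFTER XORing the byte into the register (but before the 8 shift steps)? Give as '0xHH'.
Register before byte 4: 0x2B
Byte 4: 0x8A
0x2B XOR 0x8A = 0xA1

Answer: 0xA1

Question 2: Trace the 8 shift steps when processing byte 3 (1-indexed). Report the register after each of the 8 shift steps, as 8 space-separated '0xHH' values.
After byte 1 (0xF3): reg=0x24
After byte 2 (0xED): reg=0x71
Register before byte 3: 0x71
After XOR with byte 0xA6: 0xD7

Answer: 0xA9 0x55 0xAA 0x53 0xA6 0x4B 0x96 0x2B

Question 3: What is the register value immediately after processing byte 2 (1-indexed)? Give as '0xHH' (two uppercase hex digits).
After byte 1 (0xF3): reg=0x24
After byte 2 (0xED): reg=0x71

Answer: 0x71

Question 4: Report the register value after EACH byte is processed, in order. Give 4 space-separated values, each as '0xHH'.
0x24 0x71 0x2B 0x6E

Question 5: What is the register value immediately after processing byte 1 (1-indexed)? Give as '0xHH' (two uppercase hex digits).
After byte 1 (0xF3): reg=0x24

Answer: 0x24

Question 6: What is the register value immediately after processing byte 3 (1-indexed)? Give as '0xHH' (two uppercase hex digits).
After byte 1 (0xF3): reg=0x24
After byte 2 (0xED): reg=0x71
After byte 3 (0xA6): reg=0x2B

Answer: 0x2B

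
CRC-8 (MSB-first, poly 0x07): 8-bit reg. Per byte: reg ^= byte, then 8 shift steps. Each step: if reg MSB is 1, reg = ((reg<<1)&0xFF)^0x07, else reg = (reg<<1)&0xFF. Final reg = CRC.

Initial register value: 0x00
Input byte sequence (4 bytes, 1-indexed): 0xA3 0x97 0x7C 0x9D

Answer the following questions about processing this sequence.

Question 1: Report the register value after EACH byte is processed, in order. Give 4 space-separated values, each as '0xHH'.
0x60 0xCB 0x0C 0xFE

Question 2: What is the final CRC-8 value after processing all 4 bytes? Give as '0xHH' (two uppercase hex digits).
Answer: 0xFE

Derivation:
After byte 1 (0xA3): reg=0x60
After byte 2 (0x97): reg=0xCB
After byte 3 (0x7C): reg=0x0C
After byte 4 (0x9D): reg=0xFE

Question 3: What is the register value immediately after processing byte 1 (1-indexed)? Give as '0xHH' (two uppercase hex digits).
Answer: 0x60

Derivation:
After byte 1 (0xA3): reg=0x60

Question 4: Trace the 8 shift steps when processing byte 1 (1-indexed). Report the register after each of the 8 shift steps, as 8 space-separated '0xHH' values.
Answer: 0x41 0x82 0x03 0x06 0x0C 0x18 0x30 0x60

Derivation:
Register before byte 1: 0x00
After XOR with byte 0xA3: 0xA3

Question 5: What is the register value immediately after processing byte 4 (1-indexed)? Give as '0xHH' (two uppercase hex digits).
After byte 1 (0xA3): reg=0x60
After byte 2 (0x97): reg=0xCB
After byte 3 (0x7C): reg=0x0C
After byte 4 (0x9D): reg=0xFE

Answer: 0xFE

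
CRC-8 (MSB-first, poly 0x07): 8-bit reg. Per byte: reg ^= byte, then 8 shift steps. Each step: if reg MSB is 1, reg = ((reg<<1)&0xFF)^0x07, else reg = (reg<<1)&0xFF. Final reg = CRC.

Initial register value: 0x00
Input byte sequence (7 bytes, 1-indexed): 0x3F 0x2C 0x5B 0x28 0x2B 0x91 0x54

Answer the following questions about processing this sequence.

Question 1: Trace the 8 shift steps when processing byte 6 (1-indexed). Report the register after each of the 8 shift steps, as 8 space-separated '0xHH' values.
After byte 1 (0x3F): reg=0xBD
After byte 2 (0x2C): reg=0xFE
After byte 3 (0x5B): reg=0x72
After byte 4 (0x28): reg=0x81
After byte 5 (0x2B): reg=0x5F
Register before byte 6: 0x5F
After XOR with byte 0x91: 0xCE

Answer: 0x9B 0x31 0x62 0xC4 0x8F 0x19 0x32 0x64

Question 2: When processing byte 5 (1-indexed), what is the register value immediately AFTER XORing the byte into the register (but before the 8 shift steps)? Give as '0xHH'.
Register before byte 5: 0x81
Byte 5: 0x2B
0x81 XOR 0x2B = 0xAA

Answer: 0xAA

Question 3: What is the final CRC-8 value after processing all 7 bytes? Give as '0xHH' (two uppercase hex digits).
Answer: 0x90

Derivation:
After byte 1 (0x3F): reg=0xBD
After byte 2 (0x2C): reg=0xFE
After byte 3 (0x5B): reg=0x72
After byte 4 (0x28): reg=0x81
After byte 5 (0x2B): reg=0x5F
After byte 6 (0x91): reg=0x64
After byte 7 (0x54): reg=0x90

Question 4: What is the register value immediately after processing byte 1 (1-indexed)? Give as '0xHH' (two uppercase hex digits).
Answer: 0xBD

Derivation:
After byte 1 (0x3F): reg=0xBD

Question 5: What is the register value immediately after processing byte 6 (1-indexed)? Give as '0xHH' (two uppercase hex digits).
After byte 1 (0x3F): reg=0xBD
After byte 2 (0x2C): reg=0xFE
After byte 3 (0x5B): reg=0x72
After byte 4 (0x28): reg=0x81
After byte 5 (0x2B): reg=0x5F
After byte 6 (0x91): reg=0x64

Answer: 0x64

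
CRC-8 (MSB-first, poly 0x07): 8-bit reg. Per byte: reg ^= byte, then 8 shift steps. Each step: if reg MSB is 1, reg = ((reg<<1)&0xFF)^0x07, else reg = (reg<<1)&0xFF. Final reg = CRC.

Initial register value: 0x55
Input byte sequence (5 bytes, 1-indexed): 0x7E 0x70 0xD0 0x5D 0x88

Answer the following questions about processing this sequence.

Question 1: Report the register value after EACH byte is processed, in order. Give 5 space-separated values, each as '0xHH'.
0xD1 0x6E 0x33 0x0D 0x92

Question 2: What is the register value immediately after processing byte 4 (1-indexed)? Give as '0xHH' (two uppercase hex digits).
After byte 1 (0x7E): reg=0xD1
After byte 2 (0x70): reg=0x6E
After byte 3 (0xD0): reg=0x33
After byte 4 (0x5D): reg=0x0D

Answer: 0x0D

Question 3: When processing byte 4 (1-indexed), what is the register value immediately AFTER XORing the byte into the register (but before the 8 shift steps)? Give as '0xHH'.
Answer: 0x6E

Derivation:
Register before byte 4: 0x33
Byte 4: 0x5D
0x33 XOR 0x5D = 0x6E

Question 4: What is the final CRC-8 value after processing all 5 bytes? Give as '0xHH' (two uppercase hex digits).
Answer: 0x92

Derivation:
After byte 1 (0x7E): reg=0xD1
After byte 2 (0x70): reg=0x6E
After byte 3 (0xD0): reg=0x33
After byte 4 (0x5D): reg=0x0D
After byte 5 (0x88): reg=0x92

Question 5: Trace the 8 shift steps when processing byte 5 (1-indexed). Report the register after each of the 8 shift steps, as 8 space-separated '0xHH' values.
Answer: 0x0D 0x1A 0x34 0x68 0xD0 0xA7 0x49 0x92

Derivation:
After byte 1 (0x7E): reg=0xD1
After byte 2 (0x70): reg=0x6E
After byte 3 (0xD0): reg=0x33
After byte 4 (0x5D): reg=0x0D
Register before byte 5: 0x0D
After XOR with byte 0x88: 0x85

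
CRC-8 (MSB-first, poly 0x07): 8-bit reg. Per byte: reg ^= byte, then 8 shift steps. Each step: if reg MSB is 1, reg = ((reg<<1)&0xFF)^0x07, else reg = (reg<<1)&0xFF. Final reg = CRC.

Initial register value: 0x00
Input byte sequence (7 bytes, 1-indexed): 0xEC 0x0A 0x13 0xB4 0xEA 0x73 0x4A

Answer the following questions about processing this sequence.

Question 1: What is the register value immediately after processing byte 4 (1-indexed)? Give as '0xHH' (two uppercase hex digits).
After byte 1 (0xEC): reg=0x8A
After byte 2 (0x0A): reg=0x89
After byte 3 (0x13): reg=0xCF
After byte 4 (0xB4): reg=0x66

Answer: 0x66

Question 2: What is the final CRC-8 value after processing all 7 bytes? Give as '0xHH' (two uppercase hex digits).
Answer: 0x9D

Derivation:
After byte 1 (0xEC): reg=0x8A
After byte 2 (0x0A): reg=0x89
After byte 3 (0x13): reg=0xCF
After byte 4 (0xB4): reg=0x66
After byte 5 (0xEA): reg=0xAD
After byte 6 (0x73): reg=0x14
After byte 7 (0x4A): reg=0x9D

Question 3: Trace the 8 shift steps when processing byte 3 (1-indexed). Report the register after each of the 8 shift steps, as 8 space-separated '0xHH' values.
After byte 1 (0xEC): reg=0x8A
After byte 2 (0x0A): reg=0x89
Register before byte 3: 0x89
After XOR with byte 0x13: 0x9A

Answer: 0x33 0x66 0xCC 0x9F 0x39 0x72 0xE4 0xCF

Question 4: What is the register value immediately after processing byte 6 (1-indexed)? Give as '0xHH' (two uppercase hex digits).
After byte 1 (0xEC): reg=0x8A
After byte 2 (0x0A): reg=0x89
After byte 3 (0x13): reg=0xCF
After byte 4 (0xB4): reg=0x66
After byte 5 (0xEA): reg=0xAD
After byte 6 (0x73): reg=0x14

Answer: 0x14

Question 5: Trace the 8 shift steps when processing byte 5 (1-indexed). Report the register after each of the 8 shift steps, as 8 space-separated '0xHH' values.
Answer: 0x1F 0x3E 0x7C 0xF8 0xF7 0xE9 0xD5 0xAD

Derivation:
After byte 1 (0xEC): reg=0x8A
After byte 2 (0x0A): reg=0x89
After byte 3 (0x13): reg=0xCF
After byte 4 (0xB4): reg=0x66
Register before byte 5: 0x66
After XOR with byte 0xEA: 0x8C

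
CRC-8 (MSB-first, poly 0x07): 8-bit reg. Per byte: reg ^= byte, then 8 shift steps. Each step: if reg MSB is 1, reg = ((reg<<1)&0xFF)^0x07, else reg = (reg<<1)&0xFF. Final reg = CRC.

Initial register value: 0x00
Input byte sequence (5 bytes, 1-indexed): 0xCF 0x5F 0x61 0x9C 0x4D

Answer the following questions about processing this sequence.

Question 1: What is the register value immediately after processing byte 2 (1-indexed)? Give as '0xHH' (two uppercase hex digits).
After byte 1 (0xCF): reg=0x63
After byte 2 (0x5F): reg=0xB4

Answer: 0xB4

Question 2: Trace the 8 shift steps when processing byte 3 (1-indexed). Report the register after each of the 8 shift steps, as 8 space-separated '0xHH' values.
Answer: 0xAD 0x5D 0xBA 0x73 0xE6 0xCB 0x91 0x25

Derivation:
After byte 1 (0xCF): reg=0x63
After byte 2 (0x5F): reg=0xB4
Register before byte 3: 0xB4
After XOR with byte 0x61: 0xD5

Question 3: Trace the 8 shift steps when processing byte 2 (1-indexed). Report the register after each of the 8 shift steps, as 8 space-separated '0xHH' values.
Answer: 0x78 0xF0 0xE7 0xC9 0x95 0x2D 0x5A 0xB4

Derivation:
After byte 1 (0xCF): reg=0x63
Register before byte 2: 0x63
After XOR with byte 0x5F: 0x3C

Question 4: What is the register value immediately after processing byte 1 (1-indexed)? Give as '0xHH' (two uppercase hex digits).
Answer: 0x63

Derivation:
After byte 1 (0xCF): reg=0x63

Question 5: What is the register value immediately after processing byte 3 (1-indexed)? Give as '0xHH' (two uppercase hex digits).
After byte 1 (0xCF): reg=0x63
After byte 2 (0x5F): reg=0xB4
After byte 3 (0x61): reg=0x25

Answer: 0x25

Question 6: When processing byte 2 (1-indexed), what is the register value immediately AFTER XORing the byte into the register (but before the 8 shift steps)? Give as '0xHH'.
Answer: 0x3C

Derivation:
Register before byte 2: 0x63
Byte 2: 0x5F
0x63 XOR 0x5F = 0x3C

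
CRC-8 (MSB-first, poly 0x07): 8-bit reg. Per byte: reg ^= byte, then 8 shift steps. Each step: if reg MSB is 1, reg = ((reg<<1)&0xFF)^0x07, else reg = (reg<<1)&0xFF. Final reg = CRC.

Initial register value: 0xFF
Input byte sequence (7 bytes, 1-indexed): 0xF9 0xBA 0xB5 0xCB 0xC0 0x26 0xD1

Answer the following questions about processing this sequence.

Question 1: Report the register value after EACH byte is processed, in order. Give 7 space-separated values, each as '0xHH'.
0x12 0x51 0xB2 0x68 0x51 0x42 0xF0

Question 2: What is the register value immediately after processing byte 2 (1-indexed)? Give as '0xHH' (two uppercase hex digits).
Answer: 0x51

Derivation:
After byte 1 (0xF9): reg=0x12
After byte 2 (0xBA): reg=0x51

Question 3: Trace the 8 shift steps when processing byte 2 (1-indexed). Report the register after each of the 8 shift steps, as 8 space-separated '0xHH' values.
Answer: 0x57 0xAE 0x5B 0xB6 0x6B 0xD6 0xAB 0x51

Derivation:
After byte 1 (0xF9): reg=0x12
Register before byte 2: 0x12
After XOR with byte 0xBA: 0xA8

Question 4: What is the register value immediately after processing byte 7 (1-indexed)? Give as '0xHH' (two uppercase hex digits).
After byte 1 (0xF9): reg=0x12
After byte 2 (0xBA): reg=0x51
After byte 3 (0xB5): reg=0xB2
After byte 4 (0xCB): reg=0x68
After byte 5 (0xC0): reg=0x51
After byte 6 (0x26): reg=0x42
After byte 7 (0xD1): reg=0xF0

Answer: 0xF0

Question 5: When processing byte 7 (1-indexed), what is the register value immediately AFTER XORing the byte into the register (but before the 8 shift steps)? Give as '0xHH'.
Answer: 0x93

Derivation:
Register before byte 7: 0x42
Byte 7: 0xD1
0x42 XOR 0xD1 = 0x93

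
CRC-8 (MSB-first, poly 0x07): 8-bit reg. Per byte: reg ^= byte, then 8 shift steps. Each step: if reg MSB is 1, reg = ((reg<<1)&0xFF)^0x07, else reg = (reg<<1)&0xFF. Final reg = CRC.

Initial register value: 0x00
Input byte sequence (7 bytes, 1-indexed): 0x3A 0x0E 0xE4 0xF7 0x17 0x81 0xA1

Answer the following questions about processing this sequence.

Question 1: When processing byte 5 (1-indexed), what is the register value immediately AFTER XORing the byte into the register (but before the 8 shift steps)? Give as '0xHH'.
Register before byte 5: 0xC5
Byte 5: 0x17
0xC5 XOR 0x17 = 0xD2

Answer: 0xD2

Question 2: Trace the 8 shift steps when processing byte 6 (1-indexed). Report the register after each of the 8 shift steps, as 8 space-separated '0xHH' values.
Answer: 0x65 0xCA 0x93 0x21 0x42 0x84 0x0F 0x1E

Derivation:
After byte 1 (0x3A): reg=0xA6
After byte 2 (0x0E): reg=0x51
After byte 3 (0xE4): reg=0x02
After byte 4 (0xF7): reg=0xC5
After byte 5 (0x17): reg=0x30
Register before byte 6: 0x30
After XOR with byte 0x81: 0xB1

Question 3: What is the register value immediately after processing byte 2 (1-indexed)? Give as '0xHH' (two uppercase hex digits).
Answer: 0x51

Derivation:
After byte 1 (0x3A): reg=0xA6
After byte 2 (0x0E): reg=0x51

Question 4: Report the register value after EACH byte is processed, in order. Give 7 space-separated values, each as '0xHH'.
0xA6 0x51 0x02 0xC5 0x30 0x1E 0x34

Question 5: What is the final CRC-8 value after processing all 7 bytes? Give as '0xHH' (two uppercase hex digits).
Answer: 0x34

Derivation:
After byte 1 (0x3A): reg=0xA6
After byte 2 (0x0E): reg=0x51
After byte 3 (0xE4): reg=0x02
After byte 4 (0xF7): reg=0xC5
After byte 5 (0x17): reg=0x30
After byte 6 (0x81): reg=0x1E
After byte 7 (0xA1): reg=0x34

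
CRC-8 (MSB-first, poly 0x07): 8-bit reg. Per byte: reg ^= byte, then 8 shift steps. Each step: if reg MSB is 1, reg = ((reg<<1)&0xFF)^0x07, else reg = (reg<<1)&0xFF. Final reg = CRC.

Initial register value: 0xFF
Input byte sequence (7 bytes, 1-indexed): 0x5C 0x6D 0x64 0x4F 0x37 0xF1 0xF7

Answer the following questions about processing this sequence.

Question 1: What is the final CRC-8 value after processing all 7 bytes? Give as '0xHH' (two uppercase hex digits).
After byte 1 (0x5C): reg=0x60
After byte 2 (0x6D): reg=0x23
After byte 3 (0x64): reg=0xD2
After byte 4 (0x4F): reg=0xDA
After byte 5 (0x37): reg=0x8D
After byte 6 (0xF1): reg=0x73
After byte 7 (0xF7): reg=0x95

Answer: 0x95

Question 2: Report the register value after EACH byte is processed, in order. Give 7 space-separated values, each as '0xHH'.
0x60 0x23 0xD2 0xDA 0x8D 0x73 0x95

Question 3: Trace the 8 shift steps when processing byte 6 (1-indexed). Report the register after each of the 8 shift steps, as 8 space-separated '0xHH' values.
After byte 1 (0x5C): reg=0x60
After byte 2 (0x6D): reg=0x23
After byte 3 (0x64): reg=0xD2
After byte 4 (0x4F): reg=0xDA
After byte 5 (0x37): reg=0x8D
Register before byte 6: 0x8D
After XOR with byte 0xF1: 0x7C

Answer: 0xF8 0xF7 0xE9 0xD5 0xAD 0x5D 0xBA 0x73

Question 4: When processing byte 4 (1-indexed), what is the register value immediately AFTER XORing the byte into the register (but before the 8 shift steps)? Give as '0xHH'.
Register before byte 4: 0xD2
Byte 4: 0x4F
0xD2 XOR 0x4F = 0x9D

Answer: 0x9D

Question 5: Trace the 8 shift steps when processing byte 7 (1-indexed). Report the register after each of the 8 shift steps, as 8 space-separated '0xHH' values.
Answer: 0x0F 0x1E 0x3C 0x78 0xF0 0xE7 0xC9 0x95

Derivation:
After byte 1 (0x5C): reg=0x60
After byte 2 (0x6D): reg=0x23
After byte 3 (0x64): reg=0xD2
After byte 4 (0x4F): reg=0xDA
After byte 5 (0x37): reg=0x8D
After byte 6 (0xF1): reg=0x73
Register before byte 7: 0x73
After XOR with byte 0xF7: 0x84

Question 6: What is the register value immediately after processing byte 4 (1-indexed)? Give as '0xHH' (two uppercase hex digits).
After byte 1 (0x5C): reg=0x60
After byte 2 (0x6D): reg=0x23
After byte 3 (0x64): reg=0xD2
After byte 4 (0x4F): reg=0xDA

Answer: 0xDA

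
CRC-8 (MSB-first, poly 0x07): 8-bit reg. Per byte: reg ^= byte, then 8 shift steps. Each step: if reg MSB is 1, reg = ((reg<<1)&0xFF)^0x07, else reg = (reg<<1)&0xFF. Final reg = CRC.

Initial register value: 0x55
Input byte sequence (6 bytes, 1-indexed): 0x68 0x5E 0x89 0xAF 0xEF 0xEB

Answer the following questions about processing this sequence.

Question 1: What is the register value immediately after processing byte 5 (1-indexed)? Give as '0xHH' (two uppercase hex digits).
After byte 1 (0x68): reg=0xB3
After byte 2 (0x5E): reg=0x8D
After byte 3 (0x89): reg=0x1C
After byte 4 (0xAF): reg=0x10
After byte 5 (0xEF): reg=0xF3

Answer: 0xF3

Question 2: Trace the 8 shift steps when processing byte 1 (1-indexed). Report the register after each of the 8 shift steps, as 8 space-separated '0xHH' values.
Answer: 0x7A 0xF4 0xEF 0xD9 0xB5 0x6D 0xDA 0xB3

Derivation:
Register before byte 1: 0x55
After XOR with byte 0x68: 0x3D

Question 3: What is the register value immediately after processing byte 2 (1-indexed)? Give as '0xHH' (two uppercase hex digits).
After byte 1 (0x68): reg=0xB3
After byte 2 (0x5E): reg=0x8D

Answer: 0x8D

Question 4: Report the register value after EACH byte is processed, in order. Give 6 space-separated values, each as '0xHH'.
0xB3 0x8D 0x1C 0x10 0xF3 0x48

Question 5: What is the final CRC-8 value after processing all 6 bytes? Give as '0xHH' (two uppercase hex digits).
Answer: 0x48

Derivation:
After byte 1 (0x68): reg=0xB3
After byte 2 (0x5E): reg=0x8D
After byte 3 (0x89): reg=0x1C
After byte 4 (0xAF): reg=0x10
After byte 5 (0xEF): reg=0xF3
After byte 6 (0xEB): reg=0x48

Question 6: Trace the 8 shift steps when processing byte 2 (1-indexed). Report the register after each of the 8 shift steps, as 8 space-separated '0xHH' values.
After byte 1 (0x68): reg=0xB3
Register before byte 2: 0xB3
After XOR with byte 0x5E: 0xED

Answer: 0xDD 0xBD 0x7D 0xFA 0xF3 0xE1 0xC5 0x8D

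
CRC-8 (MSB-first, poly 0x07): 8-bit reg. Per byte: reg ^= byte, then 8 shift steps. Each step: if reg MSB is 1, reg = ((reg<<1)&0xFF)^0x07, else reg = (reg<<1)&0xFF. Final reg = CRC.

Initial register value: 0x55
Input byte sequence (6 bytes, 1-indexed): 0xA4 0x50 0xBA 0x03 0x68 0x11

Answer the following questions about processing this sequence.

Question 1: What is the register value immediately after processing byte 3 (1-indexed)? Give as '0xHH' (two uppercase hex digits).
Answer: 0x24

Derivation:
After byte 1 (0xA4): reg=0xD9
After byte 2 (0x50): reg=0xB6
After byte 3 (0xBA): reg=0x24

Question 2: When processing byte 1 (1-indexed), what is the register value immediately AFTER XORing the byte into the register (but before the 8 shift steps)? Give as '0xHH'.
Register before byte 1: 0x55
Byte 1: 0xA4
0x55 XOR 0xA4 = 0xF1

Answer: 0xF1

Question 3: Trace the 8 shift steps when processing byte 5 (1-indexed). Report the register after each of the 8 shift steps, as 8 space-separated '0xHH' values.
After byte 1 (0xA4): reg=0xD9
After byte 2 (0x50): reg=0xB6
After byte 3 (0xBA): reg=0x24
After byte 4 (0x03): reg=0xF5
Register before byte 5: 0xF5
After XOR with byte 0x68: 0x9D

Answer: 0x3D 0x7A 0xF4 0xEF 0xD9 0xB5 0x6D 0xDA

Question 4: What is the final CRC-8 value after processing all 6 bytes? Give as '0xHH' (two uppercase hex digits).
After byte 1 (0xA4): reg=0xD9
After byte 2 (0x50): reg=0xB6
After byte 3 (0xBA): reg=0x24
After byte 4 (0x03): reg=0xF5
After byte 5 (0x68): reg=0xDA
After byte 6 (0x11): reg=0x7F

Answer: 0x7F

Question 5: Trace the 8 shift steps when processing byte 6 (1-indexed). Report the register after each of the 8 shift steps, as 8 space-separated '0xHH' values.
After byte 1 (0xA4): reg=0xD9
After byte 2 (0x50): reg=0xB6
After byte 3 (0xBA): reg=0x24
After byte 4 (0x03): reg=0xF5
After byte 5 (0x68): reg=0xDA
Register before byte 6: 0xDA
After XOR with byte 0x11: 0xCB

Answer: 0x91 0x25 0x4A 0x94 0x2F 0x5E 0xBC 0x7F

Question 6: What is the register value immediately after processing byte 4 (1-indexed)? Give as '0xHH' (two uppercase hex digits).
Answer: 0xF5

Derivation:
After byte 1 (0xA4): reg=0xD9
After byte 2 (0x50): reg=0xB6
After byte 3 (0xBA): reg=0x24
After byte 4 (0x03): reg=0xF5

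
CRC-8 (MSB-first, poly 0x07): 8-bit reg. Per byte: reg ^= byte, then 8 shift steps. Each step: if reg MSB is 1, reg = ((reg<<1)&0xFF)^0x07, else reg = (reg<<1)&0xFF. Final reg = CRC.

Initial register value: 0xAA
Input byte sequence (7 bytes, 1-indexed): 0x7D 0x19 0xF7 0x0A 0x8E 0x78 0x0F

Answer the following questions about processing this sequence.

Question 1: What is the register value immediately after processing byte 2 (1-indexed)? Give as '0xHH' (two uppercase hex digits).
Answer: 0x9E

Derivation:
After byte 1 (0x7D): reg=0x2B
After byte 2 (0x19): reg=0x9E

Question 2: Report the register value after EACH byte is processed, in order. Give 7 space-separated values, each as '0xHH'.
0x2B 0x9E 0x18 0x7E 0xDE 0x7B 0x4B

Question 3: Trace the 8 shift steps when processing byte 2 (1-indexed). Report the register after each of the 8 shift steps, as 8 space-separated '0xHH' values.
After byte 1 (0x7D): reg=0x2B
Register before byte 2: 0x2B
After XOR with byte 0x19: 0x32

Answer: 0x64 0xC8 0x97 0x29 0x52 0xA4 0x4F 0x9E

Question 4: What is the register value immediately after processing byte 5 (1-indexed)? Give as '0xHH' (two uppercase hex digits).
After byte 1 (0x7D): reg=0x2B
After byte 2 (0x19): reg=0x9E
After byte 3 (0xF7): reg=0x18
After byte 4 (0x0A): reg=0x7E
After byte 5 (0x8E): reg=0xDE

Answer: 0xDE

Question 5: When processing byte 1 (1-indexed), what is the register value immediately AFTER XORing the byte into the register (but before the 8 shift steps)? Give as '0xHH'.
Register before byte 1: 0xAA
Byte 1: 0x7D
0xAA XOR 0x7D = 0xD7

Answer: 0xD7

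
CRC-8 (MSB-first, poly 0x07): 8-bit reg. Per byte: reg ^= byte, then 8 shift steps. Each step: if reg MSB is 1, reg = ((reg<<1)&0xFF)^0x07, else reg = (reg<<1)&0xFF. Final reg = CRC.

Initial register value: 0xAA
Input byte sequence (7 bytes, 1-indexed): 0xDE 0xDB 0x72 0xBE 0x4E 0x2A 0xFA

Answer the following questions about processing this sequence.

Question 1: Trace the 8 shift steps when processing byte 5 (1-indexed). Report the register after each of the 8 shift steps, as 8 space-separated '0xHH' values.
After byte 1 (0xDE): reg=0x4B
After byte 2 (0xDB): reg=0xF9
After byte 3 (0x72): reg=0xB8
After byte 4 (0xBE): reg=0x12
Register before byte 5: 0x12
After XOR with byte 0x4E: 0x5C

Answer: 0xB8 0x77 0xEE 0xDB 0xB1 0x65 0xCA 0x93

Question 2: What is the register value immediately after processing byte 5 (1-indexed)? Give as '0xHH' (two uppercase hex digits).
Answer: 0x93

Derivation:
After byte 1 (0xDE): reg=0x4B
After byte 2 (0xDB): reg=0xF9
After byte 3 (0x72): reg=0xB8
After byte 4 (0xBE): reg=0x12
After byte 5 (0x4E): reg=0x93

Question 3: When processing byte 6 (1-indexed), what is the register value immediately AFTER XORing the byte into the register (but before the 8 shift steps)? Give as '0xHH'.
Answer: 0xB9

Derivation:
Register before byte 6: 0x93
Byte 6: 0x2A
0x93 XOR 0x2A = 0xB9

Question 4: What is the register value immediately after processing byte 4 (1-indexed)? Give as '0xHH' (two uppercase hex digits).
Answer: 0x12

Derivation:
After byte 1 (0xDE): reg=0x4B
After byte 2 (0xDB): reg=0xF9
After byte 3 (0x72): reg=0xB8
After byte 4 (0xBE): reg=0x12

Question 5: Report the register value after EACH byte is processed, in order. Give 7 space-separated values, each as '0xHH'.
0x4B 0xF9 0xB8 0x12 0x93 0x26 0x1A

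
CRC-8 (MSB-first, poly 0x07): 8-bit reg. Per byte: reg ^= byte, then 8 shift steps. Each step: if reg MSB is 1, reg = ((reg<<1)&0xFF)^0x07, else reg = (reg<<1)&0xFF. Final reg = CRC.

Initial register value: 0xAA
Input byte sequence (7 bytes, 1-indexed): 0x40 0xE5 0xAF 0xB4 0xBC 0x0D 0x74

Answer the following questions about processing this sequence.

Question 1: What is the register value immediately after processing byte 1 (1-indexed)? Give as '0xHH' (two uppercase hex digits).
After byte 1 (0x40): reg=0x98

Answer: 0x98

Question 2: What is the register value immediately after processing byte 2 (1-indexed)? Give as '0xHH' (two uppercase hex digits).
After byte 1 (0x40): reg=0x98
After byte 2 (0xE5): reg=0x74

Answer: 0x74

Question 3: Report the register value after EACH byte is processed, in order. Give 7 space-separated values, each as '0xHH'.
0x98 0x74 0x0F 0x28 0xE5 0x96 0xA0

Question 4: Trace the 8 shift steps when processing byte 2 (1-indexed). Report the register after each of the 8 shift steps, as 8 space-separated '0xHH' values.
Answer: 0xFA 0xF3 0xE1 0xC5 0x8D 0x1D 0x3A 0x74

Derivation:
After byte 1 (0x40): reg=0x98
Register before byte 2: 0x98
After XOR with byte 0xE5: 0x7D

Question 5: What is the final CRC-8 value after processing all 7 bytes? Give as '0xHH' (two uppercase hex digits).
Answer: 0xA0

Derivation:
After byte 1 (0x40): reg=0x98
After byte 2 (0xE5): reg=0x74
After byte 3 (0xAF): reg=0x0F
After byte 4 (0xB4): reg=0x28
After byte 5 (0xBC): reg=0xE5
After byte 6 (0x0D): reg=0x96
After byte 7 (0x74): reg=0xA0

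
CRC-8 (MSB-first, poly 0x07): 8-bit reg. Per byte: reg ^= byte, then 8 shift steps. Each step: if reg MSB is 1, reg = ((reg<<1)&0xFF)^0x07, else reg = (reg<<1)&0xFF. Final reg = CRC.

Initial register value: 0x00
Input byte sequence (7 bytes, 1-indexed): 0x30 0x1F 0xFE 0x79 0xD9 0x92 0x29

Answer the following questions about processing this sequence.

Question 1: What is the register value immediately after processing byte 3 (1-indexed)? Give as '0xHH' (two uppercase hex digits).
Answer: 0x81

Derivation:
After byte 1 (0x30): reg=0x90
After byte 2 (0x1F): reg=0xA4
After byte 3 (0xFE): reg=0x81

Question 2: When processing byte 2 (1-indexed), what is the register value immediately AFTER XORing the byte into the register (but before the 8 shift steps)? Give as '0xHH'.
Register before byte 2: 0x90
Byte 2: 0x1F
0x90 XOR 0x1F = 0x8F

Answer: 0x8F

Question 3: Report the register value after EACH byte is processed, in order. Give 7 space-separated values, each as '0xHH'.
0x90 0xA4 0x81 0xE6 0xBD 0xCD 0xB2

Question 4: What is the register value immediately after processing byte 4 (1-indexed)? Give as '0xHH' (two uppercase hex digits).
Answer: 0xE6

Derivation:
After byte 1 (0x30): reg=0x90
After byte 2 (0x1F): reg=0xA4
After byte 3 (0xFE): reg=0x81
After byte 4 (0x79): reg=0xE6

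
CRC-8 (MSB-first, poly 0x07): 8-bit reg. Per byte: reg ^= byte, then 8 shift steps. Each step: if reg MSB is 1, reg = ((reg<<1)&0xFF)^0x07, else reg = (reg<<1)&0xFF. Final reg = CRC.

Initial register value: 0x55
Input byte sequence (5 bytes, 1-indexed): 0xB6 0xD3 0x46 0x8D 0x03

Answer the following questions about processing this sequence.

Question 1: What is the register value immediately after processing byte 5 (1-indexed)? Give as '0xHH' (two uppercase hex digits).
After byte 1 (0xB6): reg=0xA7
After byte 2 (0xD3): reg=0x4B
After byte 3 (0x46): reg=0x23
After byte 4 (0x8D): reg=0x43
After byte 5 (0x03): reg=0xC7

Answer: 0xC7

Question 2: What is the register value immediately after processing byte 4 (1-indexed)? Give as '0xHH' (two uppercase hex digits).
Answer: 0x43

Derivation:
After byte 1 (0xB6): reg=0xA7
After byte 2 (0xD3): reg=0x4B
After byte 3 (0x46): reg=0x23
After byte 4 (0x8D): reg=0x43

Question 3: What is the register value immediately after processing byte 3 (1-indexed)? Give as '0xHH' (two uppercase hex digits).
Answer: 0x23

Derivation:
After byte 1 (0xB6): reg=0xA7
After byte 2 (0xD3): reg=0x4B
After byte 3 (0x46): reg=0x23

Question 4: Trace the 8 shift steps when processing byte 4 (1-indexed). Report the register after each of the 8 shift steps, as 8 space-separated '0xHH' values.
Answer: 0x5B 0xB6 0x6B 0xD6 0xAB 0x51 0xA2 0x43

Derivation:
After byte 1 (0xB6): reg=0xA7
After byte 2 (0xD3): reg=0x4B
After byte 3 (0x46): reg=0x23
Register before byte 4: 0x23
After XOR with byte 0x8D: 0xAE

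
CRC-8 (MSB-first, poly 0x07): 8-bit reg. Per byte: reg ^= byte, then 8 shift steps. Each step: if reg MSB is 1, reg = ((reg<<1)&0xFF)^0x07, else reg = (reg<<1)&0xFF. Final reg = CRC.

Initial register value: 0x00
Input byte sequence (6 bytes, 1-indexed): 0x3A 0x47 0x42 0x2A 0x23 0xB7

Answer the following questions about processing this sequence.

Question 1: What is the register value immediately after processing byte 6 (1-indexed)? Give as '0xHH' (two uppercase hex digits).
Answer: 0xB7

Derivation:
After byte 1 (0x3A): reg=0xA6
After byte 2 (0x47): reg=0xA9
After byte 3 (0x42): reg=0x9F
After byte 4 (0x2A): reg=0x02
After byte 5 (0x23): reg=0xE7
After byte 6 (0xB7): reg=0xB7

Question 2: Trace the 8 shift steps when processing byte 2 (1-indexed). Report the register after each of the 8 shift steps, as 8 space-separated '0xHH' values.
Answer: 0xC5 0x8D 0x1D 0x3A 0x74 0xE8 0xD7 0xA9

Derivation:
After byte 1 (0x3A): reg=0xA6
Register before byte 2: 0xA6
After XOR with byte 0x47: 0xE1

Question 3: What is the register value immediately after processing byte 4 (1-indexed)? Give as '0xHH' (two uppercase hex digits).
Answer: 0x02

Derivation:
After byte 1 (0x3A): reg=0xA6
After byte 2 (0x47): reg=0xA9
After byte 3 (0x42): reg=0x9F
After byte 4 (0x2A): reg=0x02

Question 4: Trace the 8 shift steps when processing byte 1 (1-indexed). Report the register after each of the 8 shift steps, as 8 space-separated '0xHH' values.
Register before byte 1: 0x00
After XOR with byte 0x3A: 0x3A

Answer: 0x74 0xE8 0xD7 0xA9 0x55 0xAA 0x53 0xA6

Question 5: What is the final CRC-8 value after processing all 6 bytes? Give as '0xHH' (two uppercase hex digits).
Answer: 0xB7

Derivation:
After byte 1 (0x3A): reg=0xA6
After byte 2 (0x47): reg=0xA9
After byte 3 (0x42): reg=0x9F
After byte 4 (0x2A): reg=0x02
After byte 5 (0x23): reg=0xE7
After byte 6 (0xB7): reg=0xB7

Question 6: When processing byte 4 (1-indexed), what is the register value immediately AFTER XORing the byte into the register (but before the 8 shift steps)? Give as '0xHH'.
Register before byte 4: 0x9F
Byte 4: 0x2A
0x9F XOR 0x2A = 0xB5

Answer: 0xB5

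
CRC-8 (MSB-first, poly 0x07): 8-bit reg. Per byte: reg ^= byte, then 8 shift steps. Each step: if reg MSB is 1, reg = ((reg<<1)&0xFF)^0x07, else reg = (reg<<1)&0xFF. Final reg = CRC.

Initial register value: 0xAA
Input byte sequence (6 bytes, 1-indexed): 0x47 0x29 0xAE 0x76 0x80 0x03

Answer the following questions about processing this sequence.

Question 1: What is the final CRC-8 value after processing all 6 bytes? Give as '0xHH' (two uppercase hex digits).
After byte 1 (0x47): reg=0x8D
After byte 2 (0x29): reg=0x75
After byte 3 (0xAE): reg=0x0F
After byte 4 (0x76): reg=0x68
After byte 5 (0x80): reg=0x96
After byte 6 (0x03): reg=0xE2

Answer: 0xE2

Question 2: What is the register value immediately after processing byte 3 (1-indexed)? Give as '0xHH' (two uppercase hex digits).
Answer: 0x0F

Derivation:
After byte 1 (0x47): reg=0x8D
After byte 2 (0x29): reg=0x75
After byte 3 (0xAE): reg=0x0F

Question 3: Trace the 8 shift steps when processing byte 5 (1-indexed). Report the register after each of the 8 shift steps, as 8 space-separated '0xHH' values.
Answer: 0xD7 0xA9 0x55 0xAA 0x53 0xA6 0x4B 0x96

Derivation:
After byte 1 (0x47): reg=0x8D
After byte 2 (0x29): reg=0x75
After byte 3 (0xAE): reg=0x0F
After byte 4 (0x76): reg=0x68
Register before byte 5: 0x68
After XOR with byte 0x80: 0xE8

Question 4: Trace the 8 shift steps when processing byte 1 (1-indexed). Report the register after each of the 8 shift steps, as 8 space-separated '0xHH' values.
Answer: 0xDD 0xBD 0x7D 0xFA 0xF3 0xE1 0xC5 0x8D

Derivation:
Register before byte 1: 0xAA
After XOR with byte 0x47: 0xED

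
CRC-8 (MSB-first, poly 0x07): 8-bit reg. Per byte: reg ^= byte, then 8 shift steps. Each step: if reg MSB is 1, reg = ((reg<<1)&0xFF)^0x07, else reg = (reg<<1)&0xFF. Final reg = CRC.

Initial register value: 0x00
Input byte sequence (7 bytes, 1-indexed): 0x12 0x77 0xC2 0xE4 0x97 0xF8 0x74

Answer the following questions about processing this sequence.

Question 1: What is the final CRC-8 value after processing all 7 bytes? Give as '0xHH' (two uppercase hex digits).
After byte 1 (0x12): reg=0x7E
After byte 2 (0x77): reg=0x3F
After byte 3 (0xC2): reg=0xFD
After byte 4 (0xE4): reg=0x4F
After byte 5 (0x97): reg=0x06
After byte 6 (0xF8): reg=0xF4
After byte 7 (0x74): reg=0x89

Answer: 0x89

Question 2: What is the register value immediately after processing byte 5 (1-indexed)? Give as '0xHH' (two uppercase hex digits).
Answer: 0x06

Derivation:
After byte 1 (0x12): reg=0x7E
After byte 2 (0x77): reg=0x3F
After byte 3 (0xC2): reg=0xFD
After byte 4 (0xE4): reg=0x4F
After byte 5 (0x97): reg=0x06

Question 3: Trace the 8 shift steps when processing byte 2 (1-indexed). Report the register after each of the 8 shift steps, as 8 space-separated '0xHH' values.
After byte 1 (0x12): reg=0x7E
Register before byte 2: 0x7E
After XOR with byte 0x77: 0x09

Answer: 0x12 0x24 0x48 0x90 0x27 0x4E 0x9C 0x3F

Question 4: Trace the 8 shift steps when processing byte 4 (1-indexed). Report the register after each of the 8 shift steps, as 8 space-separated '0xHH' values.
After byte 1 (0x12): reg=0x7E
After byte 2 (0x77): reg=0x3F
After byte 3 (0xC2): reg=0xFD
Register before byte 4: 0xFD
After XOR with byte 0xE4: 0x19

Answer: 0x32 0x64 0xC8 0x97 0x29 0x52 0xA4 0x4F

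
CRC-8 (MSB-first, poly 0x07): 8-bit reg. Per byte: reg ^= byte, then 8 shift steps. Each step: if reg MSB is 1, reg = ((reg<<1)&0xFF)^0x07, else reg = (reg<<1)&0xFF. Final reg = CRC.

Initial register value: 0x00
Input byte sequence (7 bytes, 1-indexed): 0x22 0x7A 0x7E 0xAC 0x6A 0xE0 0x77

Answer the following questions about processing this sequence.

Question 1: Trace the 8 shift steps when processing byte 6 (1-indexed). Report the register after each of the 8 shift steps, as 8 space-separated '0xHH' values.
After byte 1 (0x22): reg=0xEE
After byte 2 (0x7A): reg=0xE5
After byte 3 (0x7E): reg=0xC8
After byte 4 (0xAC): reg=0x3B
After byte 5 (0x6A): reg=0xB0
Register before byte 6: 0xB0
After XOR with byte 0xE0: 0x50

Answer: 0xA0 0x47 0x8E 0x1B 0x36 0x6C 0xD8 0xB7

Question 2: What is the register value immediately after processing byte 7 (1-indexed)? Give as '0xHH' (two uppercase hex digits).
After byte 1 (0x22): reg=0xEE
After byte 2 (0x7A): reg=0xE5
After byte 3 (0x7E): reg=0xC8
After byte 4 (0xAC): reg=0x3B
After byte 5 (0x6A): reg=0xB0
After byte 6 (0xE0): reg=0xB7
After byte 7 (0x77): reg=0x4E

Answer: 0x4E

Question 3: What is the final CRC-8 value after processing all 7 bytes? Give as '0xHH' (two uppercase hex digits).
After byte 1 (0x22): reg=0xEE
After byte 2 (0x7A): reg=0xE5
After byte 3 (0x7E): reg=0xC8
After byte 4 (0xAC): reg=0x3B
After byte 5 (0x6A): reg=0xB0
After byte 6 (0xE0): reg=0xB7
After byte 7 (0x77): reg=0x4E

Answer: 0x4E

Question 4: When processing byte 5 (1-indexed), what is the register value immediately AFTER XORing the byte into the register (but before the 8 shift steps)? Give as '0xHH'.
Answer: 0x51

Derivation:
Register before byte 5: 0x3B
Byte 5: 0x6A
0x3B XOR 0x6A = 0x51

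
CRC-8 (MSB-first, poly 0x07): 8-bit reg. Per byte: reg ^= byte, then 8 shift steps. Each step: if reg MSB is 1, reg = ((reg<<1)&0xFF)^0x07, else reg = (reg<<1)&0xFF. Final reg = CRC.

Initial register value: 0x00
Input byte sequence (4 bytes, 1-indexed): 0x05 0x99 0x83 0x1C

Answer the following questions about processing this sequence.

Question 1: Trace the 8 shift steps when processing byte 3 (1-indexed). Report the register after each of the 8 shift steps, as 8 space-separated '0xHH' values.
Answer: 0x08 0x10 0x20 0x40 0x80 0x07 0x0E 0x1C

Derivation:
After byte 1 (0x05): reg=0x1B
After byte 2 (0x99): reg=0x87
Register before byte 3: 0x87
After XOR with byte 0x83: 0x04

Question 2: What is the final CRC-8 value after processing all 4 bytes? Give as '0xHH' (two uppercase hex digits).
After byte 1 (0x05): reg=0x1B
After byte 2 (0x99): reg=0x87
After byte 3 (0x83): reg=0x1C
After byte 4 (0x1C): reg=0x00

Answer: 0x00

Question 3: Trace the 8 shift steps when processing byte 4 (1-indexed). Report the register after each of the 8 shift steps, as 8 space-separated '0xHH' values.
Answer: 0x00 0x00 0x00 0x00 0x00 0x00 0x00 0x00

Derivation:
After byte 1 (0x05): reg=0x1B
After byte 2 (0x99): reg=0x87
After byte 3 (0x83): reg=0x1C
Register before byte 4: 0x1C
After XOR with byte 0x1C: 0x00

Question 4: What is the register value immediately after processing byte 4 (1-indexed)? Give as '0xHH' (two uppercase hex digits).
Answer: 0x00

Derivation:
After byte 1 (0x05): reg=0x1B
After byte 2 (0x99): reg=0x87
After byte 3 (0x83): reg=0x1C
After byte 4 (0x1C): reg=0x00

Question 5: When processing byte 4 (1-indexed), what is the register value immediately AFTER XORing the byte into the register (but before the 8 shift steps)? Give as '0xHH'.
Answer: 0x00

Derivation:
Register before byte 4: 0x1C
Byte 4: 0x1C
0x1C XOR 0x1C = 0x00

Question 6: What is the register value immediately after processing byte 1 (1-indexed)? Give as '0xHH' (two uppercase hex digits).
Answer: 0x1B

Derivation:
After byte 1 (0x05): reg=0x1B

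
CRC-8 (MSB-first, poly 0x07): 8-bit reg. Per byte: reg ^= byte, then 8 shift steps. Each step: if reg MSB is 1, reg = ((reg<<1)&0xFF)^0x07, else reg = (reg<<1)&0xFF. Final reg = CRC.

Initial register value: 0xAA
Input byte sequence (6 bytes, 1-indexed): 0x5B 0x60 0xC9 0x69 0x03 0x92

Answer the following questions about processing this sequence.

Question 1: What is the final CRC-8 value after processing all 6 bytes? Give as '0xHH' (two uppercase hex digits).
After byte 1 (0x5B): reg=0xD9
After byte 2 (0x60): reg=0x26
After byte 3 (0xC9): reg=0x83
After byte 4 (0x69): reg=0x98
After byte 5 (0x03): reg=0xC8
After byte 6 (0x92): reg=0x81

Answer: 0x81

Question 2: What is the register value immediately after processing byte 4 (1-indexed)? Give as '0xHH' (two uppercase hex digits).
Answer: 0x98

Derivation:
After byte 1 (0x5B): reg=0xD9
After byte 2 (0x60): reg=0x26
After byte 3 (0xC9): reg=0x83
After byte 4 (0x69): reg=0x98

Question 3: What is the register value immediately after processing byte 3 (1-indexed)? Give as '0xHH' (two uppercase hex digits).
After byte 1 (0x5B): reg=0xD9
After byte 2 (0x60): reg=0x26
After byte 3 (0xC9): reg=0x83

Answer: 0x83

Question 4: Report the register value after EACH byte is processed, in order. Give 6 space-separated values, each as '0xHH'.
0xD9 0x26 0x83 0x98 0xC8 0x81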